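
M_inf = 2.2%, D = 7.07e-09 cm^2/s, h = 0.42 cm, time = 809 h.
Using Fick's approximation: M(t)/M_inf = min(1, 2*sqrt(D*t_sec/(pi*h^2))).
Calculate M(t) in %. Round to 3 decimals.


t = 2912400 s
ratio = min(1, 2*sqrt(7.07e-09*2912400/(pi*0.1764)))
= 0.385515
M(t) = 2.2 * 0.385515 = 0.848%

0.848


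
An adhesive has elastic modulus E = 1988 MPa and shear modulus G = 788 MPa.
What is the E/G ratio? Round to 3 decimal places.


E/G = 1988 / 788 = 2.523

2.523


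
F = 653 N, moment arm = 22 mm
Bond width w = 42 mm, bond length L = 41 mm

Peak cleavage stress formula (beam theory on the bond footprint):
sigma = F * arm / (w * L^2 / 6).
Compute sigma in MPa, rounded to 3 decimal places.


sigma = (653 * 22) / (42 * 1681 / 6)
= 14366 * 6 / 70602
= 86196 / 70602
= 1.221 MPa

1.221


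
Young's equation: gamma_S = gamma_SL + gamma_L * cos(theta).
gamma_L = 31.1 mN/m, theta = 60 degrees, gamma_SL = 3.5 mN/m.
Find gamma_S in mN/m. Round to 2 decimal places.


cos(60 deg) = 0.500000
gamma_S = 3.5 + 31.1 * 0.500000
= 19.05 mN/m

19.05


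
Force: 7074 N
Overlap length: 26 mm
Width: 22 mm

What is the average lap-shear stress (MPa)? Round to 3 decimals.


Average shear stress = F / (overlap * width)
= 7074 / (26 * 22)
= 12.367 MPa

12.367


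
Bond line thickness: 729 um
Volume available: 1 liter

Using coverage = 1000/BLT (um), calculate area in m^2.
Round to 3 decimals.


1 L = 1e6 mm^3, thickness = 729 um = 0.729 mm
Area = 1e6 / 0.729 mm^2 = (1e6 / 0.729) / 1e6 m^2 = 1000 / 729 m^2
= 1.372 m^2

1.372


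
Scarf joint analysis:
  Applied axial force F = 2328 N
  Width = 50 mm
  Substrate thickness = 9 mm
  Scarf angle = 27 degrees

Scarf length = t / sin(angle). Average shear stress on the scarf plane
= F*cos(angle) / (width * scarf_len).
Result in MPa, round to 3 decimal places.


Scarf length = 9 / sin(27 deg) = 19.8242 mm
cos(27 deg) = 0.891007
Shear = 2328 * 0.891007 / (50 * 19.8242)
= 2.093 MPa

2.093


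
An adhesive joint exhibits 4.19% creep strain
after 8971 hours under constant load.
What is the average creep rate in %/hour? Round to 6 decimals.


Creep rate = strain / time
= 4.19 / 8971
= 0.000467 %/h

0.000467


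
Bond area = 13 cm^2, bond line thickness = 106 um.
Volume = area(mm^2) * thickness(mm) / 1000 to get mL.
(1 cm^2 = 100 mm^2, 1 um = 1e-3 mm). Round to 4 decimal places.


area_mm2 = 13 * 100 = 1300
blt_mm = 106 * 1e-3 = 0.106
vol_mm3 = 1300 * 0.106 = 137.8
vol_mL = 137.8 / 1000 = 0.1378 mL

0.1378


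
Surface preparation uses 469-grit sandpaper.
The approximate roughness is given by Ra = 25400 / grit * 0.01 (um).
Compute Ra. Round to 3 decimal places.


Ra = 25400 / 469 * 0.01
= 254 / 469
= 0.542 um

0.542


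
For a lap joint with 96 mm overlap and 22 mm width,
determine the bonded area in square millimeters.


Area = 96 * 22 = 2112 mm^2

2112


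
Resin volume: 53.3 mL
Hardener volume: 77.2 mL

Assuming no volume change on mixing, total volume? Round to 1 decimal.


V_total = 53.3 + 77.2 = 130.5 mL

130.5


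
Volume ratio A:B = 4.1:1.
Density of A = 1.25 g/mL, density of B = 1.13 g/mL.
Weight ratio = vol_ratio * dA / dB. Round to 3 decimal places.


Wt ratio = 4.1 * 1.25 / 1.13
= 4.535

4.535


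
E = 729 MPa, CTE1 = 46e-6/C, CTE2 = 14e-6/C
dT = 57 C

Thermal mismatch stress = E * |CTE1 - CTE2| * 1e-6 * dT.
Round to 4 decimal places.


= 729 * 32e-6 * 57
= 1.3297 MPa

1.3297


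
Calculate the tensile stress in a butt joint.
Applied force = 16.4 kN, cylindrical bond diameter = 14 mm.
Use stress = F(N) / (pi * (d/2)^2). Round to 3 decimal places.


A = pi * 7.0^2 = 153.9380 mm^2
sigma = 16400.0 / 153.9380 = 106.536 MPa

106.536


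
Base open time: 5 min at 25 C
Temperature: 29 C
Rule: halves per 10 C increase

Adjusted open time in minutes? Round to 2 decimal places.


Acceleration = 2^((29-25)/10) = 1.3195
Open time = 5 / 1.3195 = 3.79 min

3.79


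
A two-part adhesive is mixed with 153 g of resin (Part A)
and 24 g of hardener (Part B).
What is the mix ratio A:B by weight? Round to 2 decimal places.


Mix ratio = mass_A / mass_B
= 153 / 24
= 6.38

6.38


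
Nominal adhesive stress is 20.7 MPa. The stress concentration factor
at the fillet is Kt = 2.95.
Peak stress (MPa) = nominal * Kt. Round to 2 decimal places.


Peak = 20.7 * 2.95 = 61.07 MPa

61.07


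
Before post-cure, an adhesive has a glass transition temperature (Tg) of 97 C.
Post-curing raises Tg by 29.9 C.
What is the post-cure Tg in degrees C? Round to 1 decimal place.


Tg_post = Tg_base + delta_Tg
= 97 + 29.9
= 126.9 C

126.9


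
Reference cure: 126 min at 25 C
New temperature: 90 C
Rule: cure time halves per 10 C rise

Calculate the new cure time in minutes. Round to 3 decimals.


factor = 2^((90-25)/10) = 90.5097
t_new = 126 / 90.5097 = 1.392 min

1.392


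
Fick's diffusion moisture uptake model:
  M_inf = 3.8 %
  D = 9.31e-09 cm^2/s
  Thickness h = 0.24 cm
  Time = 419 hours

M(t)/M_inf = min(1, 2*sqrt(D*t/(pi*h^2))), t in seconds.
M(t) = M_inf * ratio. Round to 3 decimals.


t_sec = 419 * 3600 = 1508400
ratio = 2*sqrt(9.31e-09*1508400/(pi*0.24^2))
= min(1, 0.557156)
= 0.557156
M(t) = 3.8 * 0.557156 = 2.117 %

2.117


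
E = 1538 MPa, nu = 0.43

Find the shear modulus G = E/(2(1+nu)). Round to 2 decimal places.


G = 1538 / (2 * 1.43)
= 537.76 MPa

537.76


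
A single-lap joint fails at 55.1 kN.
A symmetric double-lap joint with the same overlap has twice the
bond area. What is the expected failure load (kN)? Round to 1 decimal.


Double-lap load = 2 * 55.1 = 110.2 kN

110.2


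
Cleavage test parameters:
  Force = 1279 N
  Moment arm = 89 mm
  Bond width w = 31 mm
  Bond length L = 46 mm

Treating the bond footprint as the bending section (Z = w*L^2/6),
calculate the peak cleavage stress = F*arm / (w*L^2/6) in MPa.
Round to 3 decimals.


M = 1279 * 89 = 113831 N*mm
Z = 31 * 46^2 / 6 = 65596 / 6 mm^3
sigma = M / Z = 6 * 113831 / 65596 = 682986 / 65596
= 10.412 MPa

10.412


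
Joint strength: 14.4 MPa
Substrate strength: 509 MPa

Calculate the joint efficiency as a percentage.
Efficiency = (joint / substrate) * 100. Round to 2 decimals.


Efficiency = (14.4 / 509) * 100 = 2.83%

2.83


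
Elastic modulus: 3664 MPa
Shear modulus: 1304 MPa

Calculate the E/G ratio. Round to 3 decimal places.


E / G = 3664 / 1304 = 2.810

2.810


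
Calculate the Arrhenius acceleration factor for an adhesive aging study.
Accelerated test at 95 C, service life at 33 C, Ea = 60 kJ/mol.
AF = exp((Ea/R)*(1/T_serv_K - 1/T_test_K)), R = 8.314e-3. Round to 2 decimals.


T_test = 368.15 K, T_serv = 306.15 K
Ea/R = 60 / 0.008314 = 7216.74
AF = exp(7216.74 * (1/306.15 - 1/368.15))
= 52.98

52.98


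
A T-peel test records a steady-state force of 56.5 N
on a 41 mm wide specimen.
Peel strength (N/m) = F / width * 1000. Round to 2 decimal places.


Peel strength = 56.5 / 41 * 1000
= 1378.05 N/m

1378.05


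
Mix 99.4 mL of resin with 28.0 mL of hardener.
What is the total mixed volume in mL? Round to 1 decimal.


Total = 99.4 + 28.0 = 127.4 mL

127.4


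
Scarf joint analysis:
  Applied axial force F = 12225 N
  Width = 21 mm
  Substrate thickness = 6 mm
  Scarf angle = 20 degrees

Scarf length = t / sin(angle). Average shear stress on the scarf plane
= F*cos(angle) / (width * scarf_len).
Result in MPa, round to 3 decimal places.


Scarf length = 6 / sin(20 deg) = 17.5428 mm
cos(20 deg) = 0.939693
Shear = 12225 * 0.939693 / (21 * 17.5428)
= 31.183 MPa

31.183


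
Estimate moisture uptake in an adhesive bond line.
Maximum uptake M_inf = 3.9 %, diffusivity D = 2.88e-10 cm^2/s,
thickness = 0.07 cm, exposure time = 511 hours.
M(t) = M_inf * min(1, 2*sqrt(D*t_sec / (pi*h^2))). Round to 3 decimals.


Convert time: 511 h = 1839600 s
ratio = min(1, 2*sqrt(2.88e-10*1839600/(pi*0.07^2)))
= 0.371035
M(t) = 3.9 * 0.371035 = 1.447%

1.447


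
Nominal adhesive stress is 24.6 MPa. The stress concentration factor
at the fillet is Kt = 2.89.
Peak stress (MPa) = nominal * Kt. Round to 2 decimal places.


Peak = 24.6 * 2.89 = 71.09 MPa

71.09


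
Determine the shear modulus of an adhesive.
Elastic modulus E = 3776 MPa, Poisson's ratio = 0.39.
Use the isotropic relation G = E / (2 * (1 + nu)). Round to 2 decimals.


G = 3776 / (2*(1+0.39)) = 3776 / 2.78
= 1358.27 MPa

1358.27


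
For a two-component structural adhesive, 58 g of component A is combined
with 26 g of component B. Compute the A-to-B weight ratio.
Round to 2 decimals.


Weight ratio A:B = 58 / 26
= 2.23

2.23


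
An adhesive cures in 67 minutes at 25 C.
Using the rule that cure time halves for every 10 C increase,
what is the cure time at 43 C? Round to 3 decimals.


Factor = 2^((43 - 25) / 10) = 3.4822
Cure time = 67 / 3.4822
= 19.241 minutes

19.241


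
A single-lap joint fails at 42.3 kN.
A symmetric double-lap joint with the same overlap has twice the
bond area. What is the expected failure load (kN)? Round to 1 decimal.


Double-lap load = 2 * 42.3 = 84.6 kN

84.6


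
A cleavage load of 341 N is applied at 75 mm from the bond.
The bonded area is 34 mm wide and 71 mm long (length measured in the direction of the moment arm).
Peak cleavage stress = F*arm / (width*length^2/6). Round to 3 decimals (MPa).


Moment = 341 * 75 = 25575 N*mm
Section modulus = 34 * 5041 / 6 = 171394 / 6 mm^3
Stress = 25575 / (171394 / 6) = 153450 / 171394
= 0.895 MPa

0.895


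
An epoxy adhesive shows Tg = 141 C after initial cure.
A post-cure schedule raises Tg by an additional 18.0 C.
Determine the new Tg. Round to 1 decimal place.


New Tg = 141 + 18.0
= 159.0 C

159.0


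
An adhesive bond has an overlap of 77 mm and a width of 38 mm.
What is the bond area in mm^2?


Bond area = overlap * width
= 77 * 38
= 2926 mm^2

2926


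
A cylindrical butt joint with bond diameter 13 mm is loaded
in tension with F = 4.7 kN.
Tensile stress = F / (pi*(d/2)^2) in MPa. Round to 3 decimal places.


Area = pi * (13/2)^2 = 132.7323 mm^2
Stress = 4.7*1000 / 132.7323
= 35.410 MPa

35.410


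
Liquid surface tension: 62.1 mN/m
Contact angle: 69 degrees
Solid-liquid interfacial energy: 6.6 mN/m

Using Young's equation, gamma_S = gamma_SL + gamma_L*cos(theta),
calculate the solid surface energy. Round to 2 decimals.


gamma_S = 6.6 + 62.1 * cos(69)
= 28.85 mN/m

28.85


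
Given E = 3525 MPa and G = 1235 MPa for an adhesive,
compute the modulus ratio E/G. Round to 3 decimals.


E/G ratio = 3525 / 1235 = 2.854

2.854


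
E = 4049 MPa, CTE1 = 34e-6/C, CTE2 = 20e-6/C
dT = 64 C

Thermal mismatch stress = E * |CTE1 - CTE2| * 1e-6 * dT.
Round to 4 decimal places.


= 4049 * 14e-6 * 64
= 3.6279 MPa

3.6279


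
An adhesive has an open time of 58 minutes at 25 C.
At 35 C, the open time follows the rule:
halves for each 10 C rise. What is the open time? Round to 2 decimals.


Factor = 2^((35-25)/10) = 2.0000
Open time = 58 / 2.0000 = 29.00 min

29.00


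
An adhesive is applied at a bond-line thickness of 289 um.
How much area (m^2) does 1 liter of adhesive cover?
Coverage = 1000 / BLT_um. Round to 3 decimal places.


Coverage = 1000 / 289 = 3.460 m^2

3.460


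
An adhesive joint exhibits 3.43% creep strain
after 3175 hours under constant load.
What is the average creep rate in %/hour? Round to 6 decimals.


Creep rate = strain / time
= 3.43 / 3175
= 0.001080 %/h

0.001080


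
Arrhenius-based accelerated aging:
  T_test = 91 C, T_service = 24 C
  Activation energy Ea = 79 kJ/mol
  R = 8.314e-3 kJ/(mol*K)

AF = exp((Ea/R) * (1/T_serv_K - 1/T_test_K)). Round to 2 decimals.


T_test_K = 364.15, T_serv_K = 297.15
AF = exp((79/8.314e-3) * (1/297.15 - 1/364.15))
= 359.06

359.06


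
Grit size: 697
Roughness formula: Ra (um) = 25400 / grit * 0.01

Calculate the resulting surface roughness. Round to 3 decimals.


Ra = 25400 / 697 * 0.01
= 0.364 um

0.364


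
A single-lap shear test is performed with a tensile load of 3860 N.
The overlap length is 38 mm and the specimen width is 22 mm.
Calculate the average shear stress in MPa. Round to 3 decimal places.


Shear stress = F / (overlap * width)
= 3860 / (38 * 22)
= 3860 / 836
= 4.617 MPa

4.617


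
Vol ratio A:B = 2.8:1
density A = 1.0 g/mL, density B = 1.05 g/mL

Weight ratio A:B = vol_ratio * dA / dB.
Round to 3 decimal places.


Weight ratio = 2.8 * 1.0 / 1.05
= 2.667

2.667


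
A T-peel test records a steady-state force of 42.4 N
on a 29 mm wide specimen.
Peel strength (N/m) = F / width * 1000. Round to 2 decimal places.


Peel strength = 42.4 / 29 * 1000
= 1462.07 N/m

1462.07


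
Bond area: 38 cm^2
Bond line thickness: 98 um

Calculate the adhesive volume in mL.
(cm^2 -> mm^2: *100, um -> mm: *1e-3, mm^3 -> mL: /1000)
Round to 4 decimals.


V = 38*100 * 98*1e-3 / 1000
= 0.3724 mL

0.3724


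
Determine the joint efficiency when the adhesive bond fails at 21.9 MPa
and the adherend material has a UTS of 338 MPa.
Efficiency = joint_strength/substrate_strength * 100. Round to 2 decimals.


Joint efficiency = 21.9 / 338 * 100
= 6.48%

6.48


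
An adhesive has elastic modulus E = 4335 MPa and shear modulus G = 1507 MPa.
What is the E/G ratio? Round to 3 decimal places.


E/G = 4335 / 1507 = 2.877

2.877


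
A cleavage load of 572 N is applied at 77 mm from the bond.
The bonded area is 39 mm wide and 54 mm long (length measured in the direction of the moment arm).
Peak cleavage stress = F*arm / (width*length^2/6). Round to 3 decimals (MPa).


Moment = 572 * 77 = 44044 N*mm
Section modulus = 39 * 2916 / 6 = 113724 / 6 mm^3
Stress = 44044 / (113724 / 6) = 264264 / 113724
= 2.324 MPa

2.324


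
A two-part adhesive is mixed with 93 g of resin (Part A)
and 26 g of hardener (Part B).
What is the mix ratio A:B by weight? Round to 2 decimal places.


Mix ratio = mass_A / mass_B
= 93 / 26
= 3.58

3.58


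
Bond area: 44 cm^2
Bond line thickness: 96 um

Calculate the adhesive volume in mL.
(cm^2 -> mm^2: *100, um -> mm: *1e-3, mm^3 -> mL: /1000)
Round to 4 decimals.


V = 44*100 * 96*1e-3 / 1000
= 0.4224 mL

0.4224


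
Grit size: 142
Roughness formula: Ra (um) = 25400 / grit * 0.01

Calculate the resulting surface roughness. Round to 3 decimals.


Ra = 25400 / 142 * 0.01
= 1.789 um

1.789


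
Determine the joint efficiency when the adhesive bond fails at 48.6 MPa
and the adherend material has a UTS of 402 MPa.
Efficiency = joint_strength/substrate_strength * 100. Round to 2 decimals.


Joint efficiency = 48.6 / 402 * 100
= 12.09%

12.09


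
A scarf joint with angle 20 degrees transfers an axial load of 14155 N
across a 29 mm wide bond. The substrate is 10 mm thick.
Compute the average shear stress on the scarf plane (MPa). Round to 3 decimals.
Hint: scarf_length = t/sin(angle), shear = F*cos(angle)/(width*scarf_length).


scarf_length = 10 / sin(20 deg) = 29.2380 mm
cos(20 deg) = 0.939693
shear stress = 14155 * 0.939693 / (29 * 29.2380)
= 15.687 MPa

15.687


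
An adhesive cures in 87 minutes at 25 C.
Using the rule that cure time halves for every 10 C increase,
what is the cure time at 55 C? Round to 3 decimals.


Factor = 2^((55 - 25) / 10) = 8.0000
Cure time = 87 / 8.0000
= 10.875 minutes

10.875


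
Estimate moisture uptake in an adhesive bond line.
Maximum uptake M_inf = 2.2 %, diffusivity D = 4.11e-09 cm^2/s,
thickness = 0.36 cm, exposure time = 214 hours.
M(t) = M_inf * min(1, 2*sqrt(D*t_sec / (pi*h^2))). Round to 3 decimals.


Convert time: 214 h = 770400 s
ratio = min(1, 2*sqrt(4.11e-09*770400/(pi*0.36^2)))
= 0.176373
M(t) = 2.2 * 0.176373 = 0.388%

0.388


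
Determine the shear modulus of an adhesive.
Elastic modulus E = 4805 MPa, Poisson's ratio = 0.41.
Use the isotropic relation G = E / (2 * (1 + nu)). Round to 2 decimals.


G = 4805 / (2*(1+0.41)) = 4805 / 2.82
= 1703.90 MPa

1703.90


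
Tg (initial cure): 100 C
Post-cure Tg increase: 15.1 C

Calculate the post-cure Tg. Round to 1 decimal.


Post-cure Tg = 100 + 15.1 = 115.1 C

115.1


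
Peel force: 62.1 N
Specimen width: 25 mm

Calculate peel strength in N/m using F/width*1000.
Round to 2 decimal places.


Peel strength = 62.1 / 25 * 1000 = 2484.00 N/m

2484.00


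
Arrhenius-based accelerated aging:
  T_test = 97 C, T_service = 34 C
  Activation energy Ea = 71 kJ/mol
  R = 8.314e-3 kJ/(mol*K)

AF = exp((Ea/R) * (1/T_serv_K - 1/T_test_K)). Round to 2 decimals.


T_test_K = 370.15, T_serv_K = 307.15
AF = exp((71/8.314e-3) * (1/307.15 - 1/370.15))
= 113.54

113.54


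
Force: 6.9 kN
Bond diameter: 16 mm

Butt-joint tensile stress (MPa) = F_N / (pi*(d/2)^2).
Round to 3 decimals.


F_N = 6.9 * 1000 = 6900.0 N
A = pi*(8.0)^2 = 201.0619 mm^2
stress = 6900.0 / 201.0619 = 34.318 MPa

34.318


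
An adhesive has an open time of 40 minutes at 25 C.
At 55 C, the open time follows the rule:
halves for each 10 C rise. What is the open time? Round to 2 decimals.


Factor = 2^((55-25)/10) = 8.0000
Open time = 40 / 8.0000 = 5.00 min

5.00


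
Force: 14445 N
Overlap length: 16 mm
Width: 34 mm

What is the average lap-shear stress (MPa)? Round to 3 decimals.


Average shear stress = F / (overlap * width)
= 14445 / (16 * 34)
= 26.553 MPa

26.553


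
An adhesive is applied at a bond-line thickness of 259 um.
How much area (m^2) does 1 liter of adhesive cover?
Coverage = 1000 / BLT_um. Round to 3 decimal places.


Coverage = 1000 / 259 = 3.861 m^2

3.861


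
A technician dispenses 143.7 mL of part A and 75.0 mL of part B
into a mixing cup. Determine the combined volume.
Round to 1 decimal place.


Combined volume = 143.7 + 75.0
= 218.7 mL

218.7


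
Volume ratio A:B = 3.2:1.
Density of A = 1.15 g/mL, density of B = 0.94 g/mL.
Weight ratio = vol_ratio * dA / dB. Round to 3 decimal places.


Wt ratio = 3.2 * 1.15 / 0.94
= 3.915

3.915


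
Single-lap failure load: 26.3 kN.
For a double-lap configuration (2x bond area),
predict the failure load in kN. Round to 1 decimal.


Failure load = 26.3 * 2 = 52.6 kN

52.6


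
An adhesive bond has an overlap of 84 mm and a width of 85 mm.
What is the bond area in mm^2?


Bond area = overlap * width
= 84 * 85
= 7140 mm^2

7140


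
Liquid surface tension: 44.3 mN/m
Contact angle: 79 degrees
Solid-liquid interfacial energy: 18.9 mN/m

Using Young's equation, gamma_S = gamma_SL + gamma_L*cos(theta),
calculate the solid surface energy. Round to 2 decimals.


gamma_S = 18.9 + 44.3 * cos(79)
= 27.35 mN/m

27.35


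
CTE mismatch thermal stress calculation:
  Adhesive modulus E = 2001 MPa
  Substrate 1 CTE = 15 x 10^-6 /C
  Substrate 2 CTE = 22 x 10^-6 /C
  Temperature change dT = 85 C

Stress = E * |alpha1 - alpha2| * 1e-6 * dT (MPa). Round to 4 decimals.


delta_alpha = |15 - 22| = 7 x 10^-6/C
Stress = 2001 * 7e-6 * 85
= 1.1906 MPa

1.1906


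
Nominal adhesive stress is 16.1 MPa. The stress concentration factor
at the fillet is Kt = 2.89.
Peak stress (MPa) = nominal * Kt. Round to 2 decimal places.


Peak = 16.1 * 2.89 = 46.53 MPa

46.53


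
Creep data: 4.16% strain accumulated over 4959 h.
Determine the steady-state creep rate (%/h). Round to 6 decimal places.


Rate = 4.16 / 4959 = 0.000839 %/h

0.000839


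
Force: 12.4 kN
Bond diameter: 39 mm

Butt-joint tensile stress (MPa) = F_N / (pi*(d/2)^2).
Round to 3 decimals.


F_N = 12.4 * 1000 = 12400.0 N
A = pi*(19.5)^2 = 1194.5906 mm^2
stress = 12400.0 / 1194.5906 = 10.380 MPa

10.380


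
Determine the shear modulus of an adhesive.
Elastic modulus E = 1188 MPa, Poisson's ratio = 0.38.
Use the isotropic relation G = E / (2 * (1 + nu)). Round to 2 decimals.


G = 1188 / (2*(1+0.38)) = 1188 / 2.76
= 430.43 MPa

430.43


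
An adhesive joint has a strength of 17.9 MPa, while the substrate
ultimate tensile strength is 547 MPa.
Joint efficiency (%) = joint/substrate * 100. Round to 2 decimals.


Efficiency = 17.9 / 547 * 100
= 3.27%

3.27


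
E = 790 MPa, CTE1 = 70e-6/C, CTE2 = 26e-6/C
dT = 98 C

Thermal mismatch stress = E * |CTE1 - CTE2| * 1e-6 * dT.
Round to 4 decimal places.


= 790 * 44e-6 * 98
= 3.4065 MPa

3.4065


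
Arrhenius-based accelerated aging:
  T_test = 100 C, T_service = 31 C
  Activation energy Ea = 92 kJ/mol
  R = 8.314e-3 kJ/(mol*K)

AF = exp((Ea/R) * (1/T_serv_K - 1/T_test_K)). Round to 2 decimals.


T_test_K = 373.15, T_serv_K = 304.15
AF = exp((92/8.314e-3) * (1/304.15 - 1/373.15))
= 835.08

835.08


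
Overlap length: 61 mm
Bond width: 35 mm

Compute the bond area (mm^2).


Bond area = 61 * 35 = 2135 mm^2

2135


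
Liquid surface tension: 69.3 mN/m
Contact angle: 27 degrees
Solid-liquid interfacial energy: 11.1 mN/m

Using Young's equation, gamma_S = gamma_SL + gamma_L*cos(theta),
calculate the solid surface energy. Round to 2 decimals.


gamma_S = 11.1 + 69.3 * cos(27)
= 72.85 mN/m

72.85


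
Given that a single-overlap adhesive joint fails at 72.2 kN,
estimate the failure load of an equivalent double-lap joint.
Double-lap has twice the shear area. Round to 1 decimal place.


Double-lap factor = 2
Expected load = 72.2 * 2 = 144.4 kN

144.4


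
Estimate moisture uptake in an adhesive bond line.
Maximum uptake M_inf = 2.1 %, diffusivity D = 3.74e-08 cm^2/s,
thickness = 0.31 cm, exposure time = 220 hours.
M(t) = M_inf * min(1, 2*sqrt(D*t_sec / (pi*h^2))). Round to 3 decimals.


Convert time: 220 h = 792000 s
ratio = min(1, 2*sqrt(3.74e-08*792000/(pi*0.31^2)))
= 0.626458
M(t) = 2.1 * 0.626458 = 1.316%

1.316


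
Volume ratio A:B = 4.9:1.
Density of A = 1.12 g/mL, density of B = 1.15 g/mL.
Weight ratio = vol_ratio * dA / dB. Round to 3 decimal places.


Wt ratio = 4.9 * 1.12 / 1.15
= 4.772

4.772


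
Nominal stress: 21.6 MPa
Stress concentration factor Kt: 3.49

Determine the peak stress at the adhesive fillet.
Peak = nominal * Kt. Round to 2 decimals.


Peak stress = 21.6 * 3.49
= 75.38 MPa

75.38


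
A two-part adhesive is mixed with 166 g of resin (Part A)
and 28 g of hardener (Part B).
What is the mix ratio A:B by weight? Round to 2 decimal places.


Mix ratio = mass_A / mass_B
= 166 / 28
= 5.93

5.93


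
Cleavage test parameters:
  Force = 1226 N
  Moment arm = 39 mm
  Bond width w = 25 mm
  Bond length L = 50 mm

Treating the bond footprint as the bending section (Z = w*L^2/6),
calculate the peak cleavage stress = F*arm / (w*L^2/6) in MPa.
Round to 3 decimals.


M = 1226 * 39 = 47814 N*mm
Z = 25 * 50^2 / 6 = 62500 / 6 mm^3
sigma = M / Z = 6 * 47814 / 62500 = 286884 / 62500
= 4.590 MPa

4.590


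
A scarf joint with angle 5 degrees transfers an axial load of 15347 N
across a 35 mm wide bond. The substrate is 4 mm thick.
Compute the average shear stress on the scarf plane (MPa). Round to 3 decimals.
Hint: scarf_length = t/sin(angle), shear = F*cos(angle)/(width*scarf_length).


scarf_length = 4 / sin(5 deg) = 45.8949 mm
cos(5 deg) = 0.996195
shear stress = 15347 * 0.996195 / (35 * 45.8949)
= 9.518 MPa

9.518


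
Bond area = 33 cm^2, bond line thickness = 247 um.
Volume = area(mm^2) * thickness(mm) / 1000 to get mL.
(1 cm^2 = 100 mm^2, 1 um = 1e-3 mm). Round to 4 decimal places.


area_mm2 = 33 * 100 = 3300
blt_mm = 247 * 1e-3 = 0.247
vol_mm3 = 3300 * 0.247 = 815.1
vol_mL = 815.1 / 1000 = 0.8151 mL

0.8151


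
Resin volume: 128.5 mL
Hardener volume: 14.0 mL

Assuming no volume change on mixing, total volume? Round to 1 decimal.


V_total = 128.5 + 14.0 = 142.5 mL

142.5


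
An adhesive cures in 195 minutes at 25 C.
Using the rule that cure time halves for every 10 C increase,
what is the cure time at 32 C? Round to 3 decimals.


Factor = 2^((32 - 25) / 10) = 1.6245
Cure time = 195 / 1.6245
= 120.037 minutes

120.037


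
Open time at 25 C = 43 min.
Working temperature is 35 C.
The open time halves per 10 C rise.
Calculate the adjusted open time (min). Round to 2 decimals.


factor = 2^((35 - 25) / 10) = 2.0000
ot = 43 / 2.0000 = 21.50 min

21.50


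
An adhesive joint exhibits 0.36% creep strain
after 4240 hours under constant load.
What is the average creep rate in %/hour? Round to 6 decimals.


Creep rate = strain / time
= 0.36 / 4240
= 0.000085 %/h

0.000085


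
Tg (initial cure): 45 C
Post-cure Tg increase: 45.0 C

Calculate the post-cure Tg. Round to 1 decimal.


Post-cure Tg = 45 + 45.0 = 90.0 C

90.0


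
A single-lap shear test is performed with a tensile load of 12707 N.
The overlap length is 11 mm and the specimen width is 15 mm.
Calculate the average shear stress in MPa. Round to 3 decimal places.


Shear stress = F / (overlap * width)
= 12707 / (11 * 15)
= 12707 / 165
= 77.012 MPa

77.012


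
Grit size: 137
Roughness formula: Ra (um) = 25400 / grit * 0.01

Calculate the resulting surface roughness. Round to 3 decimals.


Ra = 25400 / 137 * 0.01
= 1.854 um

1.854


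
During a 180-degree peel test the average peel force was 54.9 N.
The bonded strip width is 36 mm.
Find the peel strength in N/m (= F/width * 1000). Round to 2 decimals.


Peel strength = F/width * 1000
= 54.9 / 36 * 1000
= 1525.00 N/m

1525.00


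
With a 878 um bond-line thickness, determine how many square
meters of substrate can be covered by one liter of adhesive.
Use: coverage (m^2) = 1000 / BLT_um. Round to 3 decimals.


Coverage = 1000 / 878 = 1.139 m^2

1.139


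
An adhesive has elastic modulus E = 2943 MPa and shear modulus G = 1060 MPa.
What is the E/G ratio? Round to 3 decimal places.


E/G = 2943 / 1060 = 2.776

2.776


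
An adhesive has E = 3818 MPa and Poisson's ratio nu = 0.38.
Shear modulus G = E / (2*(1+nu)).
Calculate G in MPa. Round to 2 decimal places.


G = 3818 / (2*(1+0.38))
= 3818 / 2.76
= 1383.33 MPa

1383.33


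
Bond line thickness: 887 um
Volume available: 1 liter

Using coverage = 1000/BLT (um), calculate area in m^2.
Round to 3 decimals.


1 L = 1e6 mm^3, thickness = 887 um = 0.887 mm
Area = 1e6 / 0.887 mm^2 = (1e6 / 0.887) / 1e6 m^2 = 1000 / 887 m^2
= 1.127 m^2

1.127


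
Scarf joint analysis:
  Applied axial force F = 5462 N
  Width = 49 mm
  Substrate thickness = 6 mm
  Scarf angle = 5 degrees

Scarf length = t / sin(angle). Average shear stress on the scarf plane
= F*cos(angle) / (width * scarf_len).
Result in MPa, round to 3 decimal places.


Scarf length = 6 / sin(5 deg) = 68.8423 mm
cos(5 deg) = 0.996195
Shear = 5462 * 0.996195 / (49 * 68.8423)
= 1.613 MPa

1.613


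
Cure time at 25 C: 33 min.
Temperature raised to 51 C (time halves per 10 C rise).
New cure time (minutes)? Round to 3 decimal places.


Acceleration factor = 2^(26/10) = 6.0629
New time = 33 / 6.0629 = 5.443 min

5.443


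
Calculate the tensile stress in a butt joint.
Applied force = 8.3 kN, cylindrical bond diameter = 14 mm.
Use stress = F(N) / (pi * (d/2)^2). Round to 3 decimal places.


A = pi * 7.0^2 = 153.9380 mm^2
sigma = 8300.0 / 153.9380 = 53.918 MPa

53.918


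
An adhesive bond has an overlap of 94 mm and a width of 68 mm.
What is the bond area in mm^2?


Bond area = overlap * width
= 94 * 68
= 6392 mm^2

6392


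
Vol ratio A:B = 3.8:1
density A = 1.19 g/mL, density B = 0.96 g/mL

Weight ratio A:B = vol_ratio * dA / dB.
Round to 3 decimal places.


Weight ratio = 3.8 * 1.19 / 0.96
= 4.710

4.710


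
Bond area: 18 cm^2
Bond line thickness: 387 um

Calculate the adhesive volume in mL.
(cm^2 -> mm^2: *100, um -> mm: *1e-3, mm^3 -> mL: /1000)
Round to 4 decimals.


V = 18*100 * 387*1e-3 / 1000
= 0.6966 mL

0.6966


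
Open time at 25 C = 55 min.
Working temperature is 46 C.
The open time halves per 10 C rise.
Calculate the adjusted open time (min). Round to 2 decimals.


factor = 2^((46 - 25) / 10) = 4.2871
ot = 55 / 4.2871 = 12.83 min

12.83


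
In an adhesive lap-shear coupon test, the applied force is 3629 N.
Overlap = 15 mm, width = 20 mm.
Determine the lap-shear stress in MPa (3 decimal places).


stress = F / (overlap * width)
= 3629 / (15 * 20)
= 12.097 MPa

12.097


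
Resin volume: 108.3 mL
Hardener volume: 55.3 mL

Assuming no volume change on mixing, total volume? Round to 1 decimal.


V_total = 108.3 + 55.3 = 163.6 mL

163.6


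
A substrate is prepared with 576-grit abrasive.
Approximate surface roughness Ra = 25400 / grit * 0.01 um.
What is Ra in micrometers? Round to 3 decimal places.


Ra = 25400 / 576 * 0.01 = 0.441 um

0.441


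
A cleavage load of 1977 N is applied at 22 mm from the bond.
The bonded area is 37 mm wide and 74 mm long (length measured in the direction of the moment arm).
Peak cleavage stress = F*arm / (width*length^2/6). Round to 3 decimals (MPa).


Moment = 1977 * 22 = 43494 N*mm
Section modulus = 37 * 5476 / 6 = 202612 / 6 mm^3
Stress = 43494 / (202612 / 6) = 260964 / 202612
= 1.288 MPa

1.288


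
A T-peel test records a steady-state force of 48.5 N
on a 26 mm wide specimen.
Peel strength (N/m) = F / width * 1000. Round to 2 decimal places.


Peel strength = 48.5 / 26 * 1000
= 1865.38 N/m

1865.38


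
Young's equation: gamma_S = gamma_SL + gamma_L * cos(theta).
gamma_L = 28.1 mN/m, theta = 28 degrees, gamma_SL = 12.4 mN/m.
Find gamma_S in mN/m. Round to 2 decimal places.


cos(28 deg) = 0.882948
gamma_S = 12.4 + 28.1 * 0.882948
= 37.21 mN/m

37.21


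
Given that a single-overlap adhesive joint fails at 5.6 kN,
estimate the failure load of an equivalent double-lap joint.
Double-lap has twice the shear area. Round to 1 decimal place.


Double-lap factor = 2
Expected load = 5.6 * 2 = 11.2 kN

11.2


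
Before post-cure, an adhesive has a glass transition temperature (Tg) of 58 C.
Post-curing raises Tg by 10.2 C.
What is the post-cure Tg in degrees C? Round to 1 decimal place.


Tg_post = Tg_base + delta_Tg
= 58 + 10.2
= 68.2 C

68.2


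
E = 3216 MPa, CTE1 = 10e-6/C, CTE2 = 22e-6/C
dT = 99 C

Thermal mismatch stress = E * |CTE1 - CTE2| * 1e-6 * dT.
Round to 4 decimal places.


= 3216 * 12e-6 * 99
= 3.8206 MPa

3.8206


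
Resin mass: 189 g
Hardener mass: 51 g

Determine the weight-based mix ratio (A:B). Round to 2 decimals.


Ratio = 189 / 51 = 3.71

3.71


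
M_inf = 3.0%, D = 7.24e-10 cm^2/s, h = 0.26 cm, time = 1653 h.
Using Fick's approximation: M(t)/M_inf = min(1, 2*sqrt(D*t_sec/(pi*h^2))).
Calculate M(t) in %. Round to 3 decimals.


t = 5950800 s
ratio = min(1, 2*sqrt(7.24e-10*5950800/(pi*0.0676)))
= 0.284865
M(t) = 3.0 * 0.284865 = 0.855%

0.855


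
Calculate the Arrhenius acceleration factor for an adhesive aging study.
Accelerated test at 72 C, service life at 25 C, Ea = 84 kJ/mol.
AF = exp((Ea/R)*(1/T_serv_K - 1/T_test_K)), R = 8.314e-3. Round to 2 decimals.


T_test = 345.15 K, T_serv = 298.15 K
Ea/R = 84 / 0.008314 = 10103.44
AF = exp(10103.44 * (1/298.15 - 1/345.15))
= 100.94

100.94


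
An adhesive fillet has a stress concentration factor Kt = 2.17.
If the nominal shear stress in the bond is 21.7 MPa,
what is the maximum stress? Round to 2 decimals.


Max stress = 21.7 * 2.17 = 47.09 MPa

47.09


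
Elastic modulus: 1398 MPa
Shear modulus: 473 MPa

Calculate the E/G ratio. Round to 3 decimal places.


E / G = 1398 / 473 = 2.956

2.956


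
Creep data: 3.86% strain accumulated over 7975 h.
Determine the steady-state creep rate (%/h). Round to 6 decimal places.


Rate = 3.86 / 7975 = 0.000484 %/h

0.000484


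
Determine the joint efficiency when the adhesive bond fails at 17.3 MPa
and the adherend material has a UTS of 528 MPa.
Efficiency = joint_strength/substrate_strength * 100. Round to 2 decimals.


Joint efficiency = 17.3 / 528 * 100
= 3.28%

3.28


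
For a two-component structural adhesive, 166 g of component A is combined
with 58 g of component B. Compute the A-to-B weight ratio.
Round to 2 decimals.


Weight ratio A:B = 166 / 58
= 2.86

2.86


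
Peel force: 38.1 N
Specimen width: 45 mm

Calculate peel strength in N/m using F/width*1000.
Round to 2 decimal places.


Peel strength = 38.1 / 45 * 1000 = 846.67 N/m

846.67


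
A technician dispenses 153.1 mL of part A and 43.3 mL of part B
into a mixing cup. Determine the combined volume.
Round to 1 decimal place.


Combined volume = 153.1 + 43.3
= 196.4 mL

196.4


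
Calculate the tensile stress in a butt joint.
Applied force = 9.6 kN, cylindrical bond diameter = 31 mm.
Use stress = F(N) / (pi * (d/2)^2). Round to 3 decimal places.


A = pi * 15.5^2 = 754.7676 mm^2
sigma = 9600.0 / 754.7676 = 12.719 MPa

12.719


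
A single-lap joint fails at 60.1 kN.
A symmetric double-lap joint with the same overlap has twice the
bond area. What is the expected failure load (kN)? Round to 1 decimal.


Double-lap load = 2 * 60.1 = 120.2 kN

120.2


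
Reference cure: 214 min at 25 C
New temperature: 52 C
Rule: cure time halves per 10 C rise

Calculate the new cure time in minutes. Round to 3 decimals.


factor = 2^((52-25)/10) = 6.4980
t_new = 214 / 6.4980 = 32.933 min

32.933


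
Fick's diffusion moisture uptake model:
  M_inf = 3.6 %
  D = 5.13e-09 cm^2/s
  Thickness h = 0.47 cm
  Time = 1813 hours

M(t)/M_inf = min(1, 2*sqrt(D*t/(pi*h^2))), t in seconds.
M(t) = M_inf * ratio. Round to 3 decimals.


t_sec = 1813 * 3600 = 6526800
ratio = 2*sqrt(5.13e-09*6526800/(pi*0.47^2))
= min(1, 0.439305)
= 0.439305
M(t) = 3.6 * 0.439305 = 1.581 %

1.581


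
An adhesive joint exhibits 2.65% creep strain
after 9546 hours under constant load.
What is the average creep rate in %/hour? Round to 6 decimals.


Creep rate = strain / time
= 2.65 / 9546
= 0.000278 %/h

0.000278


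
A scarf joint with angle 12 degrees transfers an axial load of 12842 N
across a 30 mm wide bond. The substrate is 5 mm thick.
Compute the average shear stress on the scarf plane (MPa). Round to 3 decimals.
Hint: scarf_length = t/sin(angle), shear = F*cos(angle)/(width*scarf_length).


scarf_length = 5 / sin(12 deg) = 24.0487 mm
cos(12 deg) = 0.978148
shear stress = 12842 * 0.978148 / (30 * 24.0487)
= 17.411 MPa

17.411


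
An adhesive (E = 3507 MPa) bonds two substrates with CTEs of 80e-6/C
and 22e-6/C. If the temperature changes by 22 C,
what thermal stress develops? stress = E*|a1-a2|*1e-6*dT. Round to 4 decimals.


Stress = 3507 * |80 - 22| * 1e-6 * 22
= 4.4749 MPa

4.4749


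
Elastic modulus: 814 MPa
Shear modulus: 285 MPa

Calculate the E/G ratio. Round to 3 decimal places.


E / G = 814 / 285 = 2.856

2.856


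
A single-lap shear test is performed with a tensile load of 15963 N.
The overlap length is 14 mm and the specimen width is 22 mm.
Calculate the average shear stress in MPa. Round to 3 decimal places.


Shear stress = F / (overlap * width)
= 15963 / (14 * 22)
= 15963 / 308
= 51.828 MPa

51.828


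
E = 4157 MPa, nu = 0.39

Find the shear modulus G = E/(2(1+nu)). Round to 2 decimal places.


G = 4157 / (2 * 1.39)
= 1495.32 MPa

1495.32


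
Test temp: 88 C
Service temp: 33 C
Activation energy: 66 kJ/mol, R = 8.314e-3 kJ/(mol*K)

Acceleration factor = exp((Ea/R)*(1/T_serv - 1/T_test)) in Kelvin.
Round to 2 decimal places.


AF = exp((66/0.008314)*(1/306.15 - 1/361.15))
= 51.88

51.88


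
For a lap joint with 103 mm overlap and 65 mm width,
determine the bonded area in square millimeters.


Area = 103 * 65 = 6695 mm^2

6695


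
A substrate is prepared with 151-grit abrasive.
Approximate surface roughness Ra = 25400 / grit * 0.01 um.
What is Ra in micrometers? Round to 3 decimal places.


Ra = 25400 / 151 * 0.01 = 1.682 um

1.682


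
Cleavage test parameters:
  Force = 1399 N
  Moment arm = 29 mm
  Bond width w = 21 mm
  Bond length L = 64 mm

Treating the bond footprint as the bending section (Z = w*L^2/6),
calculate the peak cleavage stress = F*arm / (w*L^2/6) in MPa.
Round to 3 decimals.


M = 1399 * 29 = 40571 N*mm
Z = 21 * 64^2 / 6 = 86016 / 6 mm^3
sigma = M / Z = 6 * 40571 / 86016 = 243426 / 86016
= 2.830 MPa

2.830


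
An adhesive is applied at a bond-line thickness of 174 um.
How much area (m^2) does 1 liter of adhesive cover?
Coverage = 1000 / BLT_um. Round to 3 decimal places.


Coverage = 1000 / 174 = 5.747 m^2

5.747


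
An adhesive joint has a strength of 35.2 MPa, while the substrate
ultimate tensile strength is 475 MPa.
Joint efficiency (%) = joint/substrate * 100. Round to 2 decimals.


Efficiency = 35.2 / 475 * 100
= 7.41%

7.41


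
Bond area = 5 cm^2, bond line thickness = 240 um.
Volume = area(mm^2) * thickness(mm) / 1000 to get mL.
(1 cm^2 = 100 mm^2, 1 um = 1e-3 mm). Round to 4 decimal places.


area_mm2 = 5 * 100 = 500
blt_mm = 240 * 1e-3 = 0.24
vol_mm3 = 500 * 0.24 = 120.0
vol_mL = 120.0 / 1000 = 0.1200 mL

0.1200


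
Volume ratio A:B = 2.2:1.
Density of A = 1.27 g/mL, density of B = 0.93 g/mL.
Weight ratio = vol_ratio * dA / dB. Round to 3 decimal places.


Wt ratio = 2.2 * 1.27 / 0.93
= 3.004

3.004


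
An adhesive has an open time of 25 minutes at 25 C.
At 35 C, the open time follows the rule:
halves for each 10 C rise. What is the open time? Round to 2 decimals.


Factor = 2^((35-25)/10) = 2.0000
Open time = 25 / 2.0000 = 12.50 min

12.50


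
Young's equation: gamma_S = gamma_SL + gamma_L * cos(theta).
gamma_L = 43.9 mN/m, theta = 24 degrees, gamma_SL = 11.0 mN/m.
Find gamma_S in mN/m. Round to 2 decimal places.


cos(24 deg) = 0.913545
gamma_S = 11.0 + 43.9 * 0.913545
= 51.10 mN/m

51.10


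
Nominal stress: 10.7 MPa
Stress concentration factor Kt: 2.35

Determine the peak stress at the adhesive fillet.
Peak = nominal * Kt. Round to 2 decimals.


Peak stress = 10.7 * 2.35
= 25.15 MPa

25.15


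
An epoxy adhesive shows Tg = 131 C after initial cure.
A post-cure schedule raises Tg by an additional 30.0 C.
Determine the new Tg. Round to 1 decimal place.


New Tg = 131 + 30.0
= 161.0 C

161.0


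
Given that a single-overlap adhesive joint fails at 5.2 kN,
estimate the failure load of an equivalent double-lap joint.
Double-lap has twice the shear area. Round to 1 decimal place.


Double-lap factor = 2
Expected load = 5.2 * 2 = 10.4 kN

10.4


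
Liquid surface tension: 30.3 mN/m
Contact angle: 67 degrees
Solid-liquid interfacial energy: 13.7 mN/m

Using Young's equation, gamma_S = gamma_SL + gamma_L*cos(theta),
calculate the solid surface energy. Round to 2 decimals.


gamma_S = 13.7 + 30.3 * cos(67)
= 25.54 mN/m

25.54


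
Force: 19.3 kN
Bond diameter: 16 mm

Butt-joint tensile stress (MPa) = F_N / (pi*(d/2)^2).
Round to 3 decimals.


F_N = 19.3 * 1000 = 19300.0 N
A = pi*(8.0)^2 = 201.0619 mm^2
stress = 19300.0 / 201.0619 = 95.990 MPa

95.990


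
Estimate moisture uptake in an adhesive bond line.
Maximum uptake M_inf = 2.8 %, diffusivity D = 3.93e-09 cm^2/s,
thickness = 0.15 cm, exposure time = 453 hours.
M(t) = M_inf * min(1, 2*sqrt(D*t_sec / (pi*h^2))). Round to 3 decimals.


Convert time: 453 h = 1630800 s
ratio = min(1, 2*sqrt(3.93e-09*1630800/(pi*0.15^2)))
= 0.602227
M(t) = 2.8 * 0.602227 = 1.686%

1.686


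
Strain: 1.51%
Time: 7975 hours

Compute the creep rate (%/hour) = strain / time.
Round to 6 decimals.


Creep rate = 1.51 / 7975
= 0.000189 %/h

0.000189


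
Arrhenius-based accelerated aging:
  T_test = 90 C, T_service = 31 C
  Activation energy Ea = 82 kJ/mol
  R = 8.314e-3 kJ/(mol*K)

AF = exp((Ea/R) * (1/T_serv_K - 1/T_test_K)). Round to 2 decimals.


T_test_K = 363.15, T_serv_K = 304.15
AF = exp((82/8.314e-3) * (1/304.15 - 1/363.15))
= 194.11

194.11


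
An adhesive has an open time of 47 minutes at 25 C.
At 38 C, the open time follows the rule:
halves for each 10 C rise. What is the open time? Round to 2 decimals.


Factor = 2^((38-25)/10) = 2.4623
Open time = 47 / 2.4623 = 19.09 min

19.09


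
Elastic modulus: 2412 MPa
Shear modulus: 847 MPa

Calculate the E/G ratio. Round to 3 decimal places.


E / G = 2412 / 847 = 2.848

2.848


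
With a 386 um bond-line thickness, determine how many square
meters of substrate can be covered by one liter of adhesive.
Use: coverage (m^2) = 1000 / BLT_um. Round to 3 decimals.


Coverage = 1000 / 386 = 2.591 m^2

2.591
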